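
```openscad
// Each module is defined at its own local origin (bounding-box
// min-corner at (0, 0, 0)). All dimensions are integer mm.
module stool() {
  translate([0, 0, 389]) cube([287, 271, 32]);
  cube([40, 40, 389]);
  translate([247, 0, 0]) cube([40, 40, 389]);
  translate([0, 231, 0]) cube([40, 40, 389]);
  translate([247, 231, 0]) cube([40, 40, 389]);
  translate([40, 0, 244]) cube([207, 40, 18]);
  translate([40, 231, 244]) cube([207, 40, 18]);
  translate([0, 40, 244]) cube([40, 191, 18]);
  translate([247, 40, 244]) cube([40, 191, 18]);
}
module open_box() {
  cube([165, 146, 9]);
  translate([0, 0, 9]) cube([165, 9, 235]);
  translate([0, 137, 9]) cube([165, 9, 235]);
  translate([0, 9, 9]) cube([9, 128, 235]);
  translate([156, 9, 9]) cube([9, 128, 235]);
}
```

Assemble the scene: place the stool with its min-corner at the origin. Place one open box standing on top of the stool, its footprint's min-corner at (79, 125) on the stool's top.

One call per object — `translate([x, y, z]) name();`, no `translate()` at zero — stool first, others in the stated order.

stool();
translate([79, 125, 421]) open_box();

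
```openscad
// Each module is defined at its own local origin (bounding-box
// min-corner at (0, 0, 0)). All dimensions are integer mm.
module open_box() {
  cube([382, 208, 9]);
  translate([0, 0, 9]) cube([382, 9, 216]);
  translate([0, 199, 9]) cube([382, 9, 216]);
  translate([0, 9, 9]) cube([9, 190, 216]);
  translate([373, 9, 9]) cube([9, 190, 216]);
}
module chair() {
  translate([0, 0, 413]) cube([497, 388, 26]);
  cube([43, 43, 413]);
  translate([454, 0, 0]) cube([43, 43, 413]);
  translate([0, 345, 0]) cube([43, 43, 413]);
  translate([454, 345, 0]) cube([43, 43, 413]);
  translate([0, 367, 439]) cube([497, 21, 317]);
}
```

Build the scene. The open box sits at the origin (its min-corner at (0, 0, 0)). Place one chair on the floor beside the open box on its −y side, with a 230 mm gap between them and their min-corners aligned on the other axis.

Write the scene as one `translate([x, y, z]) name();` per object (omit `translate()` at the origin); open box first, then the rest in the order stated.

open_box();
translate([0, -618, 0]) chair();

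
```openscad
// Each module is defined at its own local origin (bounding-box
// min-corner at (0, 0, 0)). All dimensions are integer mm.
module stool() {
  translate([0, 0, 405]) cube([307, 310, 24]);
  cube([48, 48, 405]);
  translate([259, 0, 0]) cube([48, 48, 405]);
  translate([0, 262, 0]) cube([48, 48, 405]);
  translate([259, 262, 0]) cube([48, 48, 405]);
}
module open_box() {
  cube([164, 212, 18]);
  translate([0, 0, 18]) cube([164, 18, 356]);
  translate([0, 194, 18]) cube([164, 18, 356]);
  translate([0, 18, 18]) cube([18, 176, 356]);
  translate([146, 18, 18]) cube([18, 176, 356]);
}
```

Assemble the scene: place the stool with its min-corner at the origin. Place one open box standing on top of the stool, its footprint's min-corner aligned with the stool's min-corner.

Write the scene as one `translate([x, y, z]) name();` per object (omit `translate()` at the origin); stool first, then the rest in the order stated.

stool();
translate([0, 0, 429]) open_box();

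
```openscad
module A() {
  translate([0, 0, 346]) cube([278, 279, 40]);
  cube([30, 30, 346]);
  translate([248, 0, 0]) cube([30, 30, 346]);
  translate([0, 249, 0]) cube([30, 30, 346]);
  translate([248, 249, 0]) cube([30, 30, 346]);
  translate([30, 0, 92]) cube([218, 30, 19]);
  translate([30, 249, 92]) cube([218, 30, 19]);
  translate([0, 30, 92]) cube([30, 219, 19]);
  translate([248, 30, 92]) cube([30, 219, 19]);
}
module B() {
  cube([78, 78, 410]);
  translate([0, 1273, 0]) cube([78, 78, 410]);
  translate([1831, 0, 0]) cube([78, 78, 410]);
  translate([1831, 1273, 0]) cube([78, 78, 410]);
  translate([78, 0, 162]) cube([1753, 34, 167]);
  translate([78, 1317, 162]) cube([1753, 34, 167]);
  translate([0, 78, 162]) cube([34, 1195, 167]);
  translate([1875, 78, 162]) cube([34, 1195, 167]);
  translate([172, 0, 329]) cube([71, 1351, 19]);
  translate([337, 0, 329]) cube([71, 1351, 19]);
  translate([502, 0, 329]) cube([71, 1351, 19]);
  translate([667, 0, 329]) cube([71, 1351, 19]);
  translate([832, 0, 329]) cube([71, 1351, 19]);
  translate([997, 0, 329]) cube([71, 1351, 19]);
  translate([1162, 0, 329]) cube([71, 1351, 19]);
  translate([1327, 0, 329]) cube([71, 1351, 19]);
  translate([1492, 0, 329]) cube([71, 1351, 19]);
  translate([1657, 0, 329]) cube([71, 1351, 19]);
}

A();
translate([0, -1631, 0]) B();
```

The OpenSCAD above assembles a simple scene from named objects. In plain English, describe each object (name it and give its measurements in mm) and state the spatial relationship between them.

A is a four-legged stool. The seat is a 278×279×40 mm slab whose top surface is at z = 386 mm; four square legs, each 30×30 mm in cross-section, run from the floor (z = 0) to the underside of the seat, each flush with a corner of the seat. Four stretchers, 30 mm wide and 19 mm tall, connect adjacent legs with their undersides at z = 92 mm, each running between the inner faces of the legs it joins and aligned with the legs' outer faces on the other axis.

B is a bed frame 1909 mm long (x) by 1351 mm wide (y). Four 78×78 mm corner posts, 410 mm tall, at the corners of the footprint. Four rails of 34 mm thickness and 167 mm height run between adjacent posts with their undersides at z = 162 mm, their outer faces flush with the outside of the frame (the two x-running rails run between the posts' inner faces; the two y-running rails run between the posts' inner faces). 10 slats, each 71 mm wide (x) and 19 mm thick, lie across the top of the two x-running rails, running the full 1351 mm width of the frame in y; the slats are evenly spaced along x between the inner faces of the end posts with equal gaps (rounded down to the nearest mm) at the −x end and between each pair — any rounding remainder accumulates at the +x end.

The bed frame is on the floor beside the stool on its −y side.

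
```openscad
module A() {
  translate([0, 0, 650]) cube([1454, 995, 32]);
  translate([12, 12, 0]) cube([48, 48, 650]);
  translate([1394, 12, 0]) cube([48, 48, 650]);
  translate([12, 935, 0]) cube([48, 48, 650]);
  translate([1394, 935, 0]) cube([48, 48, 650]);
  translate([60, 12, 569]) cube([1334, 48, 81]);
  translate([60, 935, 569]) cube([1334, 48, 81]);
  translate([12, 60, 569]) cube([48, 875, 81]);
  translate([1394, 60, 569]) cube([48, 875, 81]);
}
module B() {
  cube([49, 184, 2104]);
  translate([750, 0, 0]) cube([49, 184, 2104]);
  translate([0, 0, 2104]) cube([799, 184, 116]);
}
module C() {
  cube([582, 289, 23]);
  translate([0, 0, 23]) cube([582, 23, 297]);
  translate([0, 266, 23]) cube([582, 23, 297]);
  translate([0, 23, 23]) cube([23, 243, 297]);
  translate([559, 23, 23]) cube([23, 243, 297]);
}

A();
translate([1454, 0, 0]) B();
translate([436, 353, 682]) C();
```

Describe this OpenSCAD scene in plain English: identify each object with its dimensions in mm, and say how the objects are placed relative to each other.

A is a rectangular dining table. The top is 1454×995×32 mm with its upper surface at z = 682 mm. It stands on four 48×48 mm square legs, each inset 12 mm from the nearest pair of top edges, running from the floor to the underside of the top. Four apron rails, 48 mm thick and 81 mm tall, run between adjacent legs with their top edges flush with the underside of the top and their outer faces flush with the legs' outer faces.

B is a rectangular door frame: two vertical jambs of 49×184 mm section, 2104 mm tall, with a clear opening 701 mm wide between their inner faces. A header 116 mm tall and 184 mm deep lies on top of the jambs and spans the full outside width.

C is an open-topped rectangular box: outside dimensions 582×289×320 mm, with a uniform wall and base thickness of 23 mm. The base is a full 582×289 slab on the floor; four walls sit on top of the base. The front and back walls (the −y and +y sides) span the full width; the two side walls fit between them.

The door frame is against the table's +x side, with their −y faces flush. The open box is on top of the table, centred.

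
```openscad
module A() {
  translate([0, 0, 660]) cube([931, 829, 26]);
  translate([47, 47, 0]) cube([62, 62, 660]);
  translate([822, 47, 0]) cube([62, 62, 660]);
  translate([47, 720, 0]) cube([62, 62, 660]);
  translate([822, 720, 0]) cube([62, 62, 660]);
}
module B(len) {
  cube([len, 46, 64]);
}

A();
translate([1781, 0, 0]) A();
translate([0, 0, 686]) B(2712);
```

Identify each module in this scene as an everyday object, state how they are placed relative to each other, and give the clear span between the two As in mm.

Second table starts at x = 1781; first ends at x = 931; clear span = 1781 − 931 = 850 mm.

A is a table. B is a beam. A beam spans the tops of two tables. The clear span between the two tables is 850 mm.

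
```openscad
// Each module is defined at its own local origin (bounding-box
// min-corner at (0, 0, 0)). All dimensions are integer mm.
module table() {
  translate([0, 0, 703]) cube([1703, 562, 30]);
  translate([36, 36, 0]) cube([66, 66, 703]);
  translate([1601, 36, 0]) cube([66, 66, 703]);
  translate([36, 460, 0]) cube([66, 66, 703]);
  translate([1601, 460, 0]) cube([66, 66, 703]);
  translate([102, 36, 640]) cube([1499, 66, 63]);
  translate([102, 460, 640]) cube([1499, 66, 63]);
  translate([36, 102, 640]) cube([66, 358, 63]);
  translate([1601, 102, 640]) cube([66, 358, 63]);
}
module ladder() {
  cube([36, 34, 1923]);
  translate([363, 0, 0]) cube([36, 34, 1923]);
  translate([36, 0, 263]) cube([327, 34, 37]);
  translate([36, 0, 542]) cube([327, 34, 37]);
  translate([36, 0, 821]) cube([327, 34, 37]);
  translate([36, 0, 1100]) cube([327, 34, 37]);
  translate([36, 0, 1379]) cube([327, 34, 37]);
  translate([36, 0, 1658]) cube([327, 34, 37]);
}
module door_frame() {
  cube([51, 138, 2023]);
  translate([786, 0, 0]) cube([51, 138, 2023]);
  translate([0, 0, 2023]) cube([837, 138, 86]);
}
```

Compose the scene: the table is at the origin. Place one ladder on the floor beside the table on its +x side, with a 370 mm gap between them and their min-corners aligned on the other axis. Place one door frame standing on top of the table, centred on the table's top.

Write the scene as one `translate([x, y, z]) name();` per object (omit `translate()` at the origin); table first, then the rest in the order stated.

table();
translate([2073, 0, 0]) ladder();
translate([433, 212, 733]) door_frame();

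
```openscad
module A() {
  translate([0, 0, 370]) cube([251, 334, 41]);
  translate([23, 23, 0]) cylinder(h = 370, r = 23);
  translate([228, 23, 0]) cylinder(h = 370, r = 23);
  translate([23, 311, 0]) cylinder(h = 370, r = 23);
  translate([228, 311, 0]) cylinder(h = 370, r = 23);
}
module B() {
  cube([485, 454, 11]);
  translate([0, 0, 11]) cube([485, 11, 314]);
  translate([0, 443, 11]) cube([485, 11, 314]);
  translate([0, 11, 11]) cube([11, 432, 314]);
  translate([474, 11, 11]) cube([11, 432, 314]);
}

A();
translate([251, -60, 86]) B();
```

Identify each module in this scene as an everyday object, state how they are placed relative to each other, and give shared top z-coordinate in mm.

A is a stool. B is an open box. The open box is beside the stool with their tops flush at z = 411. The shared top z-coordinate is 411 mm.

Both tops at z = 411 mm.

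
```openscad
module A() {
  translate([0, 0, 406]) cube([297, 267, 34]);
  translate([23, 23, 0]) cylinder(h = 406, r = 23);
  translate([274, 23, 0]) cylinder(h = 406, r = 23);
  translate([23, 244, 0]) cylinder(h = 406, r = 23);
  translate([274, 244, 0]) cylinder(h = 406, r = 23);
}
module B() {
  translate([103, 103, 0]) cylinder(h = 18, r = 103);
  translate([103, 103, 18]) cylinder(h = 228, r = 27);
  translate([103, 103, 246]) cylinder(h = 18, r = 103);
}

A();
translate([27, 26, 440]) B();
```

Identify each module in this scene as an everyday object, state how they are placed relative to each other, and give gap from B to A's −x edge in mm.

The spool's min-x is at 27; the stool's min-x is 0; gap = 27 mm.

A is a stool. B is a spool. The spool is on top of the stool. The gap from the spool to the stool's −x edge is 27 mm.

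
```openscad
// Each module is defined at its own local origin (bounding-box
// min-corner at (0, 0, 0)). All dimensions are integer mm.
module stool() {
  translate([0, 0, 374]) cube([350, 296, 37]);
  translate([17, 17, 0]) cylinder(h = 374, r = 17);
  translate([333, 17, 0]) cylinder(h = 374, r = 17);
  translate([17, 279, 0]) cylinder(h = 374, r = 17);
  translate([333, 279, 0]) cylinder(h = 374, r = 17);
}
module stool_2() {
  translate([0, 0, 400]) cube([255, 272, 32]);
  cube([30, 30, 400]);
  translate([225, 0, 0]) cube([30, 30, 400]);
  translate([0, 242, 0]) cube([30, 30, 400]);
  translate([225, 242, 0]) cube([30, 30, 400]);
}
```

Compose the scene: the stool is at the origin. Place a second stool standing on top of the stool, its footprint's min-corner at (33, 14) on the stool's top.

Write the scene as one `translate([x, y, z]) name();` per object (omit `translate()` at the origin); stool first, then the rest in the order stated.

stool();
translate([33, 14, 411]) stool_2();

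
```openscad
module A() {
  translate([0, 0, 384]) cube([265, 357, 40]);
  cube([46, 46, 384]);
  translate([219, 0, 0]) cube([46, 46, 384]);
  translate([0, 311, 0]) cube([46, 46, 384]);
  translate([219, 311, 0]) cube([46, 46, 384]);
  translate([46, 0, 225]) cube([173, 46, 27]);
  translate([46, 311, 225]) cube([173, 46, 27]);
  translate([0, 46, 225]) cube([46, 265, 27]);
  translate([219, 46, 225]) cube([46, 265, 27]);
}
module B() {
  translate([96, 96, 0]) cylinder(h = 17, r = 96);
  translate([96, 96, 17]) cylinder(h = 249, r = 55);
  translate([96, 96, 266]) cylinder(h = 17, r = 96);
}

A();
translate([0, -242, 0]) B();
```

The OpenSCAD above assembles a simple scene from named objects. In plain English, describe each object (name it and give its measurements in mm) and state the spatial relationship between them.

A is a four-legged stool. The seat is 265×357 mm, 40 mm thick, top at z = 424 mm. It stands on four square legs, each 46×46 mm in cross-section, from z = 0 to the seat underside, each flush with a corner of the seat. Four stretchers, 46 mm wide and 27 mm tall, connect adjacent legs with their undersides at z = 225 mm, each running between the inner faces of the legs it joins and aligned with the legs' outer faces on the other axis.

B is a spool: two coaxial disc flanges of radius 96 mm and thickness 17 mm, joined by a core cylinder of radius 55 mm and height 249 mm. The lower flange rests on z = 0 and the three cylinders share a vertical axis.

The spool is on the floor beside the stool on its −y side.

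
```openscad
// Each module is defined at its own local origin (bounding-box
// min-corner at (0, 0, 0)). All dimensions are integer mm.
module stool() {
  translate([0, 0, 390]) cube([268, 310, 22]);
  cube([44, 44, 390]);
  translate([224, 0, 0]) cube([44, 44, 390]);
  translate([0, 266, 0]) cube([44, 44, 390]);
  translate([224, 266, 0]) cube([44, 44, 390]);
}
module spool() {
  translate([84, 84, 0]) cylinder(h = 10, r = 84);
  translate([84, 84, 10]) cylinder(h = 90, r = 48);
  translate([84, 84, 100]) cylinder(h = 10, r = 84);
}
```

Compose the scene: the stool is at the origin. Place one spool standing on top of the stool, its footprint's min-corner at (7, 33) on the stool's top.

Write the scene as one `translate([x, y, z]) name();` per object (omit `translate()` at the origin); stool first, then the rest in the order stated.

stool();
translate([7, 33, 412]) spool();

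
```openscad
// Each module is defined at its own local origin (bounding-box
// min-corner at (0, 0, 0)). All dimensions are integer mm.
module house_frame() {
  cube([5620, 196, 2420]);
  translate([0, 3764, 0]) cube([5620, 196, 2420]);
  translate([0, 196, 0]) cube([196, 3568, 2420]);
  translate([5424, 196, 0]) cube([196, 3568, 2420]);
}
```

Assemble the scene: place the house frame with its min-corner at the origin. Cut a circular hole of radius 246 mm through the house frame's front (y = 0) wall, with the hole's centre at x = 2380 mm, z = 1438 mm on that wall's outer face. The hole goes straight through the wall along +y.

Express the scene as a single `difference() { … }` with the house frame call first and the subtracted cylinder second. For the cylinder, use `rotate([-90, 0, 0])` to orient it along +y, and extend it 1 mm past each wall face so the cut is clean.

difference() {
  house_frame();
  translate([2380, -1, 1438]) rotate([-90, 0, 0]) cylinder(h = 198, r = 246);
}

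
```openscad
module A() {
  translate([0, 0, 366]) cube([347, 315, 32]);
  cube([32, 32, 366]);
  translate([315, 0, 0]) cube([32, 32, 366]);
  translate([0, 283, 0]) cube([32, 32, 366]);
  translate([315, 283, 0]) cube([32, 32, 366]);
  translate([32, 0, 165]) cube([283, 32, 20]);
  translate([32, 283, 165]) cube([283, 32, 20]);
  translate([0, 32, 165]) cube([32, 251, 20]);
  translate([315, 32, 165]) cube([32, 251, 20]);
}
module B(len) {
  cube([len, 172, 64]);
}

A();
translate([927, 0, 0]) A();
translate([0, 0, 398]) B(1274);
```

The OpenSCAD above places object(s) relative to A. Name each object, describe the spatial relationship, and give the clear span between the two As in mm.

Second stool starts at x = 927; first ends at x = 347; clear span = 927 − 347 = 580 mm.

A is a stool. B is a beam. A beam spans the tops of two stools. The clear span between the two stools is 580 mm.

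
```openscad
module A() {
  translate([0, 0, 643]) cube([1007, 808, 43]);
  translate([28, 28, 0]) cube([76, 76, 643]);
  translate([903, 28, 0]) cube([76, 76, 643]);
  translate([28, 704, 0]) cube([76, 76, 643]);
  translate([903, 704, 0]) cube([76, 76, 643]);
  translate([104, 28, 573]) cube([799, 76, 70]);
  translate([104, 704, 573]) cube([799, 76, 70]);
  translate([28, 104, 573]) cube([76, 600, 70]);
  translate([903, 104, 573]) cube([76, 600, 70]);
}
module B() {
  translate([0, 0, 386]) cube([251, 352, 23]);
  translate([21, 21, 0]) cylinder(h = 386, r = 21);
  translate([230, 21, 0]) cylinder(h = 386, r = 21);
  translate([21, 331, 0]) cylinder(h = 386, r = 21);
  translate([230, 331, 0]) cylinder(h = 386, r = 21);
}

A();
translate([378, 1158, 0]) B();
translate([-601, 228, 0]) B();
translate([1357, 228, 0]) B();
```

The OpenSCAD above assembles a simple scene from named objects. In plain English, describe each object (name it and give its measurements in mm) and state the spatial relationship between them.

A is a table: top 1007 mm (x) × 808 mm (y), 43 mm thick, upper face at z = 686 mm, on four 76×76 mm square legs, each inset 28 mm from the nearest pair of top edges, running from z = 0 to the bottom of the top. Four apron rails, 76 mm thick and 70 mm tall, run between adjacent legs with their top edges flush with the underside of the top and their outer faces flush with the legs' outer faces.

B is a simple wooden stool: a rectangular seat 251 mm (x) by 352 mm (y), 23 mm thick, top face at z = 409 mm, on four round legs, each 42 mm in diameter. The legs rest on z = 0, each leg's axis is inset half a diameter from the nearest pair of seat edges (so the leg's bounding box is flush with the corner).

Three stools sit around the table at the +y, −x, +x sides.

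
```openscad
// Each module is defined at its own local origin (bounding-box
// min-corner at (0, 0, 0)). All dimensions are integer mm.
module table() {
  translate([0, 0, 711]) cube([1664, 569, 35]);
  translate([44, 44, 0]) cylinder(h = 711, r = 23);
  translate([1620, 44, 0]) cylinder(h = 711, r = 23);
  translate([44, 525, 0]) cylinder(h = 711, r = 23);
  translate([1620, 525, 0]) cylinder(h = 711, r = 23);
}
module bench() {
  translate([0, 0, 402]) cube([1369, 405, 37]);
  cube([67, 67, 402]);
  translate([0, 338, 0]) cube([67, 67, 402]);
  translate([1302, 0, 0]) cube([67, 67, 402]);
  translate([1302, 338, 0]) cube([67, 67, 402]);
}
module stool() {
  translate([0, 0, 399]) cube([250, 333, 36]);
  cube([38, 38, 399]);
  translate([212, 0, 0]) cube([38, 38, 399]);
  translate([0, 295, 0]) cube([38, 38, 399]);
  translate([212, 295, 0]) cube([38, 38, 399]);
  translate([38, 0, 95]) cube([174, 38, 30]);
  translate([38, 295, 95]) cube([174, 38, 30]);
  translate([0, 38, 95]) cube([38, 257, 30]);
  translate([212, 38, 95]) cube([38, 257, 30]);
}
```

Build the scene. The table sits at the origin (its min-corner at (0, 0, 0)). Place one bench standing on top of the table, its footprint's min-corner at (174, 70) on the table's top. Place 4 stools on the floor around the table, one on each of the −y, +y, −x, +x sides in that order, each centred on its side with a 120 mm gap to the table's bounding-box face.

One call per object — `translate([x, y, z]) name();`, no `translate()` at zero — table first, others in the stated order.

table();
translate([174, 70, 746]) bench();
translate([707, -453, 0]) stool();
translate([707, 689, 0]) stool();
translate([-370, 118, 0]) stool();
translate([1784, 118, 0]) stool();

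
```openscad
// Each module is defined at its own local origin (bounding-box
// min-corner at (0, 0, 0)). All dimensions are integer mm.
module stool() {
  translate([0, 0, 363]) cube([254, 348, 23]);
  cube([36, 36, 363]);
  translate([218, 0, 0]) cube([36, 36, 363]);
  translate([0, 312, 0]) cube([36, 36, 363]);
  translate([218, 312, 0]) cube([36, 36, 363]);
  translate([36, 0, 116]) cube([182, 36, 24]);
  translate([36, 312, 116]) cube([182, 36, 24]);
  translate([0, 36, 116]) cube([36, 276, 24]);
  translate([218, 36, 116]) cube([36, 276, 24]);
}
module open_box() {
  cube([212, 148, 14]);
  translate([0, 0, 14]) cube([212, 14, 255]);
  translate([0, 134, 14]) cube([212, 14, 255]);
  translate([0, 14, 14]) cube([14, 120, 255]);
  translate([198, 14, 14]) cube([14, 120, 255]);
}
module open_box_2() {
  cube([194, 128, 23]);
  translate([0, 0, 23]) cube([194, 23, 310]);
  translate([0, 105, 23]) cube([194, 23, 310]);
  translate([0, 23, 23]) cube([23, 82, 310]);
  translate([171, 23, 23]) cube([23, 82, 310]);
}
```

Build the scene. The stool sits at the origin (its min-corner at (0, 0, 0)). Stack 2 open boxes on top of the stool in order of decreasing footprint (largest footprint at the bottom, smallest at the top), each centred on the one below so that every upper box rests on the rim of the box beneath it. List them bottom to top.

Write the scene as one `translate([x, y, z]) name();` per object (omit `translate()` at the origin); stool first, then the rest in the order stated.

stool();
translate([21, 100, 386]) open_box();
translate([30, 110, 655]) open_box_2();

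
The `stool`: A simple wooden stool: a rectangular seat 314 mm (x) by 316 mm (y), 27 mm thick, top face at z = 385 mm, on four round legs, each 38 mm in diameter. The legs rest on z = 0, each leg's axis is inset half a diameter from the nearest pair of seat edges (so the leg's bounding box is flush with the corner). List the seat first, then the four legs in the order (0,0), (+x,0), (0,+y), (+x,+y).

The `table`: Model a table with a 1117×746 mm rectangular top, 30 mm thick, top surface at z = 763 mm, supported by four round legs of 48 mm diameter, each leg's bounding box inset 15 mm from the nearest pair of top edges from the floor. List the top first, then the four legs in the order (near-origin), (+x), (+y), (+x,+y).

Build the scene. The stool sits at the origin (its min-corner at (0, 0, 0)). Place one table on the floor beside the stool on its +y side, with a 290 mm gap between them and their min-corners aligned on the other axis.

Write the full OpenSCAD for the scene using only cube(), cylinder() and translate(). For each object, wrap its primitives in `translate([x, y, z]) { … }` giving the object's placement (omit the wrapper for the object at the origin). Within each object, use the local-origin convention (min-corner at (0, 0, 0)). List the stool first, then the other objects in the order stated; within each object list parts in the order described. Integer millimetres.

translate([0, 0, 358]) cube([314, 316, 27]);
translate([19, 19, 0]) cylinder(h = 358, r = 19);
translate([295, 19, 0]) cylinder(h = 358, r = 19);
translate([19, 297, 0]) cylinder(h = 358, r = 19);
translate([295, 297, 0]) cylinder(h = 358, r = 19);
translate([0, 606, 0]) {
  translate([0, 0, 733]) cube([1117, 746, 30]);
  translate([39, 39, 0]) cylinder(h = 733, r = 24);
  translate([1078, 39, 0]) cylinder(h = 733, r = 24);
  translate([39, 707, 0]) cylinder(h = 733, r = 24);
  translate([1078, 707, 0]) cylinder(h = 733, r = 24);
}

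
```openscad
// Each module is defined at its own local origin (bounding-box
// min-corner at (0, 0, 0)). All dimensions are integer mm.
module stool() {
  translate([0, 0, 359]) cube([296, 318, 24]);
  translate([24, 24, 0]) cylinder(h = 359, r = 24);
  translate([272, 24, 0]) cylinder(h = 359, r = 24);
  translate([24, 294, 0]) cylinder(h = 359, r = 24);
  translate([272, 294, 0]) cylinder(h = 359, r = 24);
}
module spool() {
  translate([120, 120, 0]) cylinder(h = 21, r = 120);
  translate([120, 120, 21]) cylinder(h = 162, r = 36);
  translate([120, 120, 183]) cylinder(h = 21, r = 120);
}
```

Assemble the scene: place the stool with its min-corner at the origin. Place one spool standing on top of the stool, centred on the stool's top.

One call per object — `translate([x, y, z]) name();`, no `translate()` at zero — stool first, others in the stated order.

stool();
translate([28, 39, 383]) spool();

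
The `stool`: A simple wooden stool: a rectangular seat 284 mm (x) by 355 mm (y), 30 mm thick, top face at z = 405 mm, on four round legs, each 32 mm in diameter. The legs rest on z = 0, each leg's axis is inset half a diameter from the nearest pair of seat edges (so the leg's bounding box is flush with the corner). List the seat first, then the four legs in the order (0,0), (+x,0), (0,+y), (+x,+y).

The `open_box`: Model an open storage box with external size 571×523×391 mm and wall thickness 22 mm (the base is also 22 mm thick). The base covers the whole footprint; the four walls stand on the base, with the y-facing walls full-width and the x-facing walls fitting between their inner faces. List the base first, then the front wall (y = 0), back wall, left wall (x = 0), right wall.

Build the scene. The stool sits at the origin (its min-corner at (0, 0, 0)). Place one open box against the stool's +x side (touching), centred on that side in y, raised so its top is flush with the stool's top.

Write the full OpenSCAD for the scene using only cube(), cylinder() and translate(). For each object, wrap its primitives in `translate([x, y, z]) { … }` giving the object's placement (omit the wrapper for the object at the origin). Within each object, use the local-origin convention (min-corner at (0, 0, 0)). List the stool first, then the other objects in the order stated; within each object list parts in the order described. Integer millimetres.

translate([0, 0, 375]) cube([284, 355, 30]);
translate([16, 16, 0]) cylinder(h = 375, r = 16);
translate([268, 16, 0]) cylinder(h = 375, r = 16);
translate([16, 339, 0]) cylinder(h = 375, r = 16);
translate([268, 339, 0]) cylinder(h = 375, r = 16);
translate([284, -84, 14]) {
  cube([571, 523, 22]);
  translate([0, 0, 22]) cube([571, 22, 369]);
  translate([0, 501, 22]) cube([571, 22, 369]);
  translate([0, 22, 22]) cube([22, 479, 369]);
  translate([549, 22, 22]) cube([22, 479, 369]);
}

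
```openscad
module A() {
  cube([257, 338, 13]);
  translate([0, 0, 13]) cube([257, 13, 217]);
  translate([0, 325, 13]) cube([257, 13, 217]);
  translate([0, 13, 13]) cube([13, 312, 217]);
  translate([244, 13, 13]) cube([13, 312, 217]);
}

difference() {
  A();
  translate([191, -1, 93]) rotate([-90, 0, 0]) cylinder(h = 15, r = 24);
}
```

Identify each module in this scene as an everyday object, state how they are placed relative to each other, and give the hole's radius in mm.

A is an open box. The open box has a circular hole through its front wall. The hole's radius is 24 mm.

The subtracted cylinder has r = 24 mm.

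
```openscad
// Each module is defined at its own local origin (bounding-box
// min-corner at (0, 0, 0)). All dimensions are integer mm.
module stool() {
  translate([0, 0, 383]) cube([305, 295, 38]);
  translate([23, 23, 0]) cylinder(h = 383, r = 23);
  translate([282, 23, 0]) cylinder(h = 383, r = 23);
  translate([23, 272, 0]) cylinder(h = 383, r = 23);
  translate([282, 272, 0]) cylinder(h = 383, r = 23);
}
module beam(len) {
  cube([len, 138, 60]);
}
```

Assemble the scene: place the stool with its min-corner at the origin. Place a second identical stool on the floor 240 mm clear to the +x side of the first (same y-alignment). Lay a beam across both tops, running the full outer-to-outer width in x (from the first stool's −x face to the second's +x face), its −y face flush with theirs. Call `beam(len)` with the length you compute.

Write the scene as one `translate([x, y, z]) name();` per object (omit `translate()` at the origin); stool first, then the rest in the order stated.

stool();
translate([545, 0, 0]) stool();
translate([0, 0, 421]) beam(850);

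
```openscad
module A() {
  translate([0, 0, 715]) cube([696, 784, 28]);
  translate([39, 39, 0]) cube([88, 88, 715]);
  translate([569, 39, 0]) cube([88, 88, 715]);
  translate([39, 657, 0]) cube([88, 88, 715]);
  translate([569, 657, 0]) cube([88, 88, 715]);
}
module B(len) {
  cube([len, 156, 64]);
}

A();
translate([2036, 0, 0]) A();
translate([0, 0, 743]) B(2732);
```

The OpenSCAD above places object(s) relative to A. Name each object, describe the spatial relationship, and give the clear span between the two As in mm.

A is a table. B is a beam. A beam spans the tops of two tables. The clear span between the two tables is 1340 mm.

Second table starts at x = 2036; first ends at x = 696; clear span = 2036 − 696 = 1340 mm.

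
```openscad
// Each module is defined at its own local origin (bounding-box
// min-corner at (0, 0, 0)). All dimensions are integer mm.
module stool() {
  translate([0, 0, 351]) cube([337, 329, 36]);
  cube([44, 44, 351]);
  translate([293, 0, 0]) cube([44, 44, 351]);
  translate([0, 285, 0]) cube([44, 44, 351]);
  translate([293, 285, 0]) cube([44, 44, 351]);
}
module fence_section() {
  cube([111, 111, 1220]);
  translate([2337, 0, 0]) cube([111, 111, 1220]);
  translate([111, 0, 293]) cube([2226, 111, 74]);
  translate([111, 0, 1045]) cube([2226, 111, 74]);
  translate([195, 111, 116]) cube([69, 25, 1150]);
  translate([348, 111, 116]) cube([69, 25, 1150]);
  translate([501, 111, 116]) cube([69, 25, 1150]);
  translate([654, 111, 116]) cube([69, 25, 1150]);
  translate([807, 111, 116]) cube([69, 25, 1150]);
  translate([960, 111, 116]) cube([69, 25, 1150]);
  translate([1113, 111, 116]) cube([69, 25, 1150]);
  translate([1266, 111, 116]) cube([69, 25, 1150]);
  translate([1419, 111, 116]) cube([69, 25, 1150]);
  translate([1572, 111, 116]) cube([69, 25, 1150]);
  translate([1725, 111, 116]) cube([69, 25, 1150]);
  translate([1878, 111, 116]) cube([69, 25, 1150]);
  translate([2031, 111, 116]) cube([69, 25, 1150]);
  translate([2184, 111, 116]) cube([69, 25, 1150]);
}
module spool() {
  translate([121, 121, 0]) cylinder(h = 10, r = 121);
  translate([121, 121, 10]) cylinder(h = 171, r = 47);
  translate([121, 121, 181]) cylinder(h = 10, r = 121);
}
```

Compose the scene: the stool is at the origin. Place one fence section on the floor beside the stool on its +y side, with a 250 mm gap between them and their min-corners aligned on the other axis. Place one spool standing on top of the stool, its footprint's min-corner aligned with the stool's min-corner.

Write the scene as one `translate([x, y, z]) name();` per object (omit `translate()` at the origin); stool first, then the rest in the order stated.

stool();
translate([0, 579, 0]) fence_section();
translate([0, 0, 387]) spool();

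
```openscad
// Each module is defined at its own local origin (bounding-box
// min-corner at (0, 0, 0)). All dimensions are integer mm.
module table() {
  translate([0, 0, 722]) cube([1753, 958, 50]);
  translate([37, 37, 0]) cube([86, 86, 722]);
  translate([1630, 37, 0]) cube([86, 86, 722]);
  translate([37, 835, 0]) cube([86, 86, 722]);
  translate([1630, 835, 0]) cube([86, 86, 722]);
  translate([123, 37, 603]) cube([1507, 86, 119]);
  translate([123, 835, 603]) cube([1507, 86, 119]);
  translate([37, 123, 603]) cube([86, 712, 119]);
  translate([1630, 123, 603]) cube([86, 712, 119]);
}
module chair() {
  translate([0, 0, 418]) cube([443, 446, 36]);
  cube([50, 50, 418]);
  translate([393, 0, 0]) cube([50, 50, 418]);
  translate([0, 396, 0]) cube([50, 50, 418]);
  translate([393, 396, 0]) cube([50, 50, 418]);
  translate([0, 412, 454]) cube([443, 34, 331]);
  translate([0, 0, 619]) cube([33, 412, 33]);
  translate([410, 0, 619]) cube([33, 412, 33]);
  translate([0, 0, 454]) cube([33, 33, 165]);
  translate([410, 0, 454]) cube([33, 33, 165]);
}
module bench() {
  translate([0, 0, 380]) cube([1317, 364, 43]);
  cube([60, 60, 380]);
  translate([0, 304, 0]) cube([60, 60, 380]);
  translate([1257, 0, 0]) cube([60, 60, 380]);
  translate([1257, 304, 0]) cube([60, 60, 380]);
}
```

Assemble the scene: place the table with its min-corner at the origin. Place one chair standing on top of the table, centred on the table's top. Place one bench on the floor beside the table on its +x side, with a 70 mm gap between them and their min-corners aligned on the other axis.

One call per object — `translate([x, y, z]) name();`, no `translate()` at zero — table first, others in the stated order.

table();
translate([655, 256, 772]) chair();
translate([1823, 0, 0]) bench();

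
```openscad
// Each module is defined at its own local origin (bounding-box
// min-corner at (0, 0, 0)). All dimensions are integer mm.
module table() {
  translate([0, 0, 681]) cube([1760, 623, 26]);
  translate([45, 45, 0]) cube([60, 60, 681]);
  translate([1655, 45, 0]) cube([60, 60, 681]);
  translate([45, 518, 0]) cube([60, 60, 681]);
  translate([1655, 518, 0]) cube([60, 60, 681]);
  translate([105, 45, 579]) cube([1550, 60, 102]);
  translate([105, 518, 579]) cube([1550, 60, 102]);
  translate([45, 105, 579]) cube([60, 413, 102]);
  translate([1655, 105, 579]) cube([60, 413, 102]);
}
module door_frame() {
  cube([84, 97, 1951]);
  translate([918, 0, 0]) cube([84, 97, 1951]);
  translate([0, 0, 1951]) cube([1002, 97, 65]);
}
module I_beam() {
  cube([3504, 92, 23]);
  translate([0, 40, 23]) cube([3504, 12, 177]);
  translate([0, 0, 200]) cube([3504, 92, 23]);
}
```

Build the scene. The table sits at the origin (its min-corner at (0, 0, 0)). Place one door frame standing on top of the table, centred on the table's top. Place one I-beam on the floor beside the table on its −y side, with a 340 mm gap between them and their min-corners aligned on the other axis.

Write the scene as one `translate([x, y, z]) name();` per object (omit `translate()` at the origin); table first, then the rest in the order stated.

table();
translate([379, 263, 707]) door_frame();
translate([0, -432, 0]) I_beam();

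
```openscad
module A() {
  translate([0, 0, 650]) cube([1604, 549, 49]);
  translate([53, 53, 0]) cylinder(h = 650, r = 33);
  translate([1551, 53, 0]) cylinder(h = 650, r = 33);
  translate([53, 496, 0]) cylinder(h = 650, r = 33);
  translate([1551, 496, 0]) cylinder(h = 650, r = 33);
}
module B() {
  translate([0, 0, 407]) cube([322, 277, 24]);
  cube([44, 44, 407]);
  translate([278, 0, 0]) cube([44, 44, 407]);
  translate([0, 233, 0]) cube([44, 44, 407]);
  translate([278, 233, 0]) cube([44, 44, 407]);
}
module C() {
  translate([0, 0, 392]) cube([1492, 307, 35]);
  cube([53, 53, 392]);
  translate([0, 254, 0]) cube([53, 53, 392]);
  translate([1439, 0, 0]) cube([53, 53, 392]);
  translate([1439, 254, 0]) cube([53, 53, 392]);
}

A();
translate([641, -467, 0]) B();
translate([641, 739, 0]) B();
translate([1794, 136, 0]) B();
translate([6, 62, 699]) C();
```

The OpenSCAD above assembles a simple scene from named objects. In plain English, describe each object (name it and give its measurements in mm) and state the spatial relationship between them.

A is a table with a 1604×549 mm rectangular top, 49 mm thick, top surface at z = 699 mm, supported by four round legs of 66 mm diameter, each leg's bounding box inset 20 mm from the nearest pair of top edges, running from the floor.

B is a four-legged stool. The seat is 322×277 mm, 24 mm thick, top at z = 431 mm. It stands on four square legs, each 44×44 mm in cross-section, from z = 0 to the seat underside, each flush with a corner of the seat.

C is a bench: a 1492×307 mm seat slab, 35 mm thick, top at z = 427 mm, on four 53×53 mm square legs flush with the seat corners and standing on z = 0.

Three stools sit around the table at the −y, +y, +x sides. The bench is on top of the table.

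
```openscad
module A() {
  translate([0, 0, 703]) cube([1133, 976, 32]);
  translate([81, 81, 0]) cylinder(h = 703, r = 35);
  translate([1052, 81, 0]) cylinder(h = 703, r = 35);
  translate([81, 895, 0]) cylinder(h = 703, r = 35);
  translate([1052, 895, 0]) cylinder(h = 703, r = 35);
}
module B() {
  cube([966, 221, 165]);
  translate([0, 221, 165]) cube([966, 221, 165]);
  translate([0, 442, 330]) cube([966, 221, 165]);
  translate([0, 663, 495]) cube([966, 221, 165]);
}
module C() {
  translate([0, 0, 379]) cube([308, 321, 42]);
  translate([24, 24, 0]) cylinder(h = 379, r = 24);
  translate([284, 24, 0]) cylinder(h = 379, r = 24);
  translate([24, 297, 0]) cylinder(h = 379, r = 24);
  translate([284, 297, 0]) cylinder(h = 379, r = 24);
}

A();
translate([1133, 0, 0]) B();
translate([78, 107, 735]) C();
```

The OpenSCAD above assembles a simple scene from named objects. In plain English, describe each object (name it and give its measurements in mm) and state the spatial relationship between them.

A is a rectangular dining table. The top is 1133×976×32 mm with its upper surface at z = 735 mm. It stands on four round legs of 70 mm diameter, each leg's bounding box inset 46 mm from the nearest pair of top edges, running from the floor to the underside of the top.

B is a straight staircase of 4 solid steps. Each step is 966 mm wide (x), 221 mm deep (y, the going) and 165 mm tall (the rise). The first step rests on the floor; each subsequent step sits one going further in +y and one rise higher in +z, directly behind and above the previous step with no overlap.

C is a four-legged stool. The seat is 308×321 mm, 42 mm thick, top at z = 421 mm. It stands on four round legs, each 48 mm in diameter, from z = 0 to the seat underside, each leg's axis is inset half a diameter from the nearest pair of seat edges (so the leg's bounding box is flush with the corner).

The staircase is against the table's +x side, with their −y faces flush. The stool is on top of the table.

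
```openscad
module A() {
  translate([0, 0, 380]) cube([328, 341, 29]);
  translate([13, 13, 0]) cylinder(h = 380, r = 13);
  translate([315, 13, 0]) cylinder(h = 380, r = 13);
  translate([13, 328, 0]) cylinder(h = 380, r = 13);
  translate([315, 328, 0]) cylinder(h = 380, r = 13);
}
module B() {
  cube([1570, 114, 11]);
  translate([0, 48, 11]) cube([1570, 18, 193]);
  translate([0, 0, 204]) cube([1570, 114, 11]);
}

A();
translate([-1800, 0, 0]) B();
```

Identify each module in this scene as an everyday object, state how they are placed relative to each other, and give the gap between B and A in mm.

The I-beam's nearest face is 230 mm from the stool's −x face.

A is a stool. B is an I-beam. The I-beam is on the floor beside the stool on its −x side. The gap between the I-beam and the stool is 230 mm.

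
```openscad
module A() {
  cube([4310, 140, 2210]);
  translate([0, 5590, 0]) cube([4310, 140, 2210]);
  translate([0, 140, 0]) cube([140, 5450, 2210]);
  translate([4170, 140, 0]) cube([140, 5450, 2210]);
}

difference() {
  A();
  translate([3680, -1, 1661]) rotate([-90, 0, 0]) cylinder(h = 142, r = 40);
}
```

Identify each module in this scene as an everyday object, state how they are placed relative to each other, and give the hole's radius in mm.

A is a house frame. The house frame has a circular hole through its front wall. The hole's radius is 40 mm.

The subtracted cylinder has r = 40 mm.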